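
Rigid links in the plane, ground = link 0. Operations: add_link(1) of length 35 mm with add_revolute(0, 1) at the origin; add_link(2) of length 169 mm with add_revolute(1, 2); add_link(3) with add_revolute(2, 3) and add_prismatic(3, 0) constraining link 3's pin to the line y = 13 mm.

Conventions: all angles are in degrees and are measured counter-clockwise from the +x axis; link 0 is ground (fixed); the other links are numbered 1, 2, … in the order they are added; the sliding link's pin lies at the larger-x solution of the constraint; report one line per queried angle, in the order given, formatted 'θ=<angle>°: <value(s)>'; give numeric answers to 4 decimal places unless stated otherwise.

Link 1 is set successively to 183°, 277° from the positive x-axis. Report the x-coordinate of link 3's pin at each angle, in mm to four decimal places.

geometry: r = 35 mm, L = 169 mm, e = 13 mm
θ=183°: crank pin P = (r cos θ, r sin θ) = (-34.952034, -1.831758)
θ=183°: h = r sin θ − e = -1.831758 − 13 = -14.831758
θ=183°: x = r cos θ + √(L² − h²) = -34.952034 + 168.347910 = 133.395877
θ=277°: crank pin P = (r cos θ, r sin θ) = (4.265427, -34.739115)
θ=277°: h = r sin θ − e = -34.739115 − 13 = -47.739115
θ=277°: x = r cos θ + √(L² − h²) = 4.265427 + 162.117170 = 166.382597

θ=183°: 133.3959
θ=277°: 166.3826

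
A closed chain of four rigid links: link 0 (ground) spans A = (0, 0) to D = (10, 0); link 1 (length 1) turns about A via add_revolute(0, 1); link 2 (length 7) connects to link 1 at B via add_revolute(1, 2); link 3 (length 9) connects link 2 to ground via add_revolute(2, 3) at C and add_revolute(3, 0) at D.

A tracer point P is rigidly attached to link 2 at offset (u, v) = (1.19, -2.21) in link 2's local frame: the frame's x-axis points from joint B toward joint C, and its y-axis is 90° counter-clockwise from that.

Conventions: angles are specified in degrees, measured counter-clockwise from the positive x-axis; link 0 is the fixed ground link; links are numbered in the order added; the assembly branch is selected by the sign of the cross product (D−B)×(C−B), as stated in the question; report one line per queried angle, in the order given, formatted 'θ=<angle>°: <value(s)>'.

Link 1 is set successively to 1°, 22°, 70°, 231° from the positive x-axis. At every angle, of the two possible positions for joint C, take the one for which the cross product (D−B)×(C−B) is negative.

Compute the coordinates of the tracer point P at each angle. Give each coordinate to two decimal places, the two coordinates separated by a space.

A=(0,0), D=(10.00,0)
θ=1°: B = A + 1.00·(cos1°, sin1°) = (0.9998, 0.0175)
θ=1°: |BD| = 9.0002
θ=1°: circle(B,7.00) ∩ circle(D,9.00): a=2.7223, h=6.4489
θ=1°:   candidates: C₊=(3.7347,6.4611) cross=58.042; C₋=(3.7097,-6.4368) cross=-58.042
θ=1°:   branch - wants cross < 0 → take C=(3.7097,-6.4368) (cross=-58.042)
θ=1°: ex = (C−B)/|BC| = (0.3871,-0.9220); ey = (0.9220,0.3871)
θ=1°: P = B + 1.19·ex + -2.21·ey = (-0.5772,-1.9353)
θ=22°: B = A + 1.00·(cos22°, sin22°) = (0.9272, 0.3746)
θ=22°: |BD| = 9.0805
θ=22°: circle(B,7.00) ∩ circle(D,9.00): a=2.7783, h=6.4250
θ=22°:   candidates: C₊=(3.9681,6.6796) cross=58.343; C₋=(3.4380,-6.1596) cross=-58.343
θ=22°:   branch - wants cross < 0 → take C=(3.4380,-6.1596) (cross=-58.343)
θ=22°: ex = (C−B)/|BC| = (0.3587,-0.9335); ey = (0.9335,0.3587)
θ=22°: P = B + 1.19·ex + -2.21·ey = (-0.7089,-1.5289)
θ=70°: B = A + 1.00·(cos70°, sin70°) = (0.3420, 0.9397)
θ=70°: |BD| = 9.7036
θ=70°: circle(B,7.00) ∩ circle(D,9.00): a=3.2029, h=6.2243
θ=70°:   candidates: C₊=(4.1326,6.8245) cross=60.398; C₋=(2.9271,-5.5655) cross=-60.398
θ=70°:   branch - wants cross < 0 → take C=(2.9271,-5.5655) (cross=-60.398)
θ=70°: ex = (C−B)/|BC| = (0.3693,-0.9293); ey = (0.9293,0.3693)
θ=70°: P = B + 1.19·ex + -2.21·ey = (-1.2723,-0.9823)
θ=231°: B = A + 1.00·(cos231°, sin231°) = (-0.6293, -0.7771)
θ=231°: |BD| = 10.6577
θ=231°: circle(B,7.00) ∩ circle(D,9.00): a=3.8276, h=5.8609
θ=231°:   candidates: C₊=(2.7607,5.3472) cross=62.463; C₋=(3.6154,-6.3433) cross=-62.463
θ=231°:   branch - wants cross < 0 → take C=(3.6154,-6.3433) (cross=-62.463)
θ=231°: ex = (C−B)/|BC| = (0.6064,-0.7952); ey = (0.7952,0.6064)
θ=231°: P = B + 1.19·ex + -2.21·ey = (-1.6650,-3.0635)

θ=1°: -0.58 -1.94
θ=22°: -0.71 -1.53
θ=70°: -1.27 -0.98
θ=231°: -1.67 -3.06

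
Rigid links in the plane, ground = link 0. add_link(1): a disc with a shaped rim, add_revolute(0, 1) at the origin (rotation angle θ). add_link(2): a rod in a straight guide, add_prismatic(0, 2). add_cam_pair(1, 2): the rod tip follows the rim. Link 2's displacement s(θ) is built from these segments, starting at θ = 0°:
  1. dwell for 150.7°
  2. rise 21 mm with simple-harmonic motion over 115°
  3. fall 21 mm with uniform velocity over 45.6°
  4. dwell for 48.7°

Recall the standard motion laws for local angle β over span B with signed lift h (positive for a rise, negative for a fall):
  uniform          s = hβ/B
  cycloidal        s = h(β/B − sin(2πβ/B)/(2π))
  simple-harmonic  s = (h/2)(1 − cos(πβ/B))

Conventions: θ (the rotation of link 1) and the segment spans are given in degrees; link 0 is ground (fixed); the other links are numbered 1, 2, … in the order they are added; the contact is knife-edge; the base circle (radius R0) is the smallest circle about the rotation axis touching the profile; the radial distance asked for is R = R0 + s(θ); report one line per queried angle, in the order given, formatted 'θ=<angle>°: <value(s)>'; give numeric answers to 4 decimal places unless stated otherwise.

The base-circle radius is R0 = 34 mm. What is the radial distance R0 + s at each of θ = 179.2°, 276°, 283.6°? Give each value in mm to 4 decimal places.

segment 1 (0° to 150.7°, dwell): s unchanged at 0.0000
θ = 179.2° falls in segment 2 (150.7° to 265.7°, simple-harmonic, h = 21): β = 179.2 − 150.7 = 28.5°, B = 115°; Δs = 21/2·(1 − cos(π·0.2478)) = 3.0248; s = 0.0000 + 3.0248 = 3.0248
segment 2 (150.7° to 265.7°, simple-harmonic, h = 21) is passed completely: s = 0.0000 + (21) = 21.0000
θ = 276° falls in segment 3 (265.7° to 311.3°, uniform, h = -21): β = 276 − 265.7 = 10.3°, B = 45.6°; Δs = -21·10.3/45.6 = -4.7434; s = 21.0000 − 4.7434 = 16.2566
θ = 283.6° falls in segment 3 (265.7° to 311.3°, uniform, h = -21): β = 283.6 − 265.7 = 17.9°, B = 45.6°; Δs = -21·17.9/45.6 = -8.2434; s = 21.0000 − 8.2434 = 12.7566
θ=179.2°: R = R0 + s = 34 + 3.0248 = 37.0248
θ=276°: R = R0 + s = 34 + 16.2566 = 50.2566
θ=283.6°: R = R0 + s = 34 + 12.7566 = 46.7566

θ=179.2°: 37.0248
θ=276°: 50.2566
θ=283.6°: 46.7566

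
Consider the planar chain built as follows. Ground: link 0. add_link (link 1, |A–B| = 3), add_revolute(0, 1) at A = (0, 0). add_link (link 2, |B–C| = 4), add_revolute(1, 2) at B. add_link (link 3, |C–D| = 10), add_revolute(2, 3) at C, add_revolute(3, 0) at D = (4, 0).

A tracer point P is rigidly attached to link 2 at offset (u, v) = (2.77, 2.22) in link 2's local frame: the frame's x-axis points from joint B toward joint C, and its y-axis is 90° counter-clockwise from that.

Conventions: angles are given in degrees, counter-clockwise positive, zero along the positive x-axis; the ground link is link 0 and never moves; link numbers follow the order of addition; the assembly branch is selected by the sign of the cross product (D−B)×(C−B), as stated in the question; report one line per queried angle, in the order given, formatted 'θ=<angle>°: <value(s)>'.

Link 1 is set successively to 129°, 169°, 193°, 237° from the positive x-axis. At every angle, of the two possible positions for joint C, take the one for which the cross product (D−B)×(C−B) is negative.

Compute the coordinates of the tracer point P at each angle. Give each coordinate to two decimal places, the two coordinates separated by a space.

A=(0,0), D=(4.00,0)
θ=129°: B = A + 3.00·(cos129°, sin129°) = (-1.8880, 2.3314)
θ=129°: |BD| = 6.3327
θ=129°: circle(B,4.00) ∩ circle(D,10.00): a=-3.4658, h=1.9970
θ=129°:   candidates: C₊=(-4.3751,5.4642) cross=12.647; C₋=(-5.8456,1.7506) cross=-12.647
θ=129°:   branch - wants cross < 0 → take C=(-5.8456,1.7506) (cross=-12.647)
θ=129°: ex = (C−B)/|BC| = (-0.9894,-0.1452); ey = (0.1452,-0.9894)
θ=129°: P = B + 2.77·ex + 2.22·ey = (-4.3063,-0.2672)
θ=169°: B = A + 3.00·(cos169°, sin169°) = (-2.9449, 0.5724)
θ=169°: |BD| = 6.9684
θ=169°: circle(B,4.00) ∩ circle(D,10.00): a=-2.5430, h=3.0876
θ=169°:   candidates: C₊=(-5.2256,3.8585) cross=21.516; C₋=(-5.7329,-2.2959) cross=-21.516
θ=169°:   branch - wants cross < 0 → take C=(-5.7329,-2.2959) (cross=-21.516)
θ=169°: ex = (C−B)/|BC| = (-0.6970,-0.7171); ey = (0.7171,-0.6970)
θ=169°: P = B + 2.77·ex + 2.22·ey = (-3.2837,-2.9612)
θ=193°: B = A + 3.00·(cos193°, sin193°) = (-2.9231, -0.6749)
θ=193°: |BD| = 6.9559
θ=193°: circle(B,4.00) ∩ circle(D,10.00): a=-2.5601, h=3.0735
θ=193°:   candidates: C₊=(-5.7693,2.1357) cross=21.379; C₋=(-5.1729,-3.9822) cross=-21.379
θ=193°:   branch - wants cross < 0 → take C=(-5.1729,-3.9822) (cross=-21.379)
θ=193°: ex = (C−B)/|BC| = (-0.5624,-0.8268); ey = (0.8268,-0.5624)
θ=193°: P = B + 2.77·ex + 2.22·ey = (-2.6455,-4.2138)
θ=237°: B = A + 3.00·(cos237°, sin237°) = (-1.6339, -2.5160)
θ=237°: |BD| = 6.1702
θ=237°: circle(B,4.00) ∩ circle(D,10.00): a=-3.7218, h=1.4656
θ=237°:   candidates: C₊=(-5.6299,-2.6954) cross=9.043; C₋=(-4.4346,-5.3719) cross=-9.043
θ=237°:   branch - wants cross < 0 → take C=(-4.4346,-5.3719) (cross=-9.043)
θ=237°: ex = (C−B)/|BC| = (-0.7002,-0.7140); ey = (0.7140,-0.7002)
θ=237°: P = B + 2.77·ex + 2.22·ey = (-1.9884,-6.0481)

θ=129°: -4.31 -0.27
θ=169°: -3.28 -2.96
θ=193°: -2.65 -4.21
θ=237°: -1.99 -6.05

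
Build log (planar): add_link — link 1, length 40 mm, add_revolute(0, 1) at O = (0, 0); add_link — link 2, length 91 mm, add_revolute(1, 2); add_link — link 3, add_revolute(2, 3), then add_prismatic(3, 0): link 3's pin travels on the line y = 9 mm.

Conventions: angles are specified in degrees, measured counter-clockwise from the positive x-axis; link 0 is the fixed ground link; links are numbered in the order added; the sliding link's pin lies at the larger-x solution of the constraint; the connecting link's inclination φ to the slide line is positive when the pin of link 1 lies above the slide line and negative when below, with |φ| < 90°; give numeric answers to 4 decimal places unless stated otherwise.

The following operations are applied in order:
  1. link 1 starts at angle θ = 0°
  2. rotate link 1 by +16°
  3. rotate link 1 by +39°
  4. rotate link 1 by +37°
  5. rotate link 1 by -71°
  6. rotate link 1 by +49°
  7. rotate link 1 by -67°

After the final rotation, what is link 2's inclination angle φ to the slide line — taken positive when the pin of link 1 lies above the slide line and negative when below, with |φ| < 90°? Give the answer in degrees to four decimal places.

geometry: r = 40 mm, L = 91 mm, e = 9 mm; θ starts at 0°
rotate link 1 by +16°: θ ← 0° +16° = 16°
rotate link 1 by +39°: θ ← 16° +39° = 55°
rotate link 1 by +37°: θ ← 55° +37° = 92°
rotate link 1 by -71°: θ ← 92° -71° = 21°
rotate link 1 by +49°: θ ← 21° +49° = 70°
rotate link 1 by -67°: θ ← 70° -67° = 3°
h = r sin θ − e = 2.093438 − 9 = -6.906562
sin φ = h / L = -6.906562 / 91 = -0.07589628
φ = arcsin(-0.07589628) = -4.352722°

-4.3527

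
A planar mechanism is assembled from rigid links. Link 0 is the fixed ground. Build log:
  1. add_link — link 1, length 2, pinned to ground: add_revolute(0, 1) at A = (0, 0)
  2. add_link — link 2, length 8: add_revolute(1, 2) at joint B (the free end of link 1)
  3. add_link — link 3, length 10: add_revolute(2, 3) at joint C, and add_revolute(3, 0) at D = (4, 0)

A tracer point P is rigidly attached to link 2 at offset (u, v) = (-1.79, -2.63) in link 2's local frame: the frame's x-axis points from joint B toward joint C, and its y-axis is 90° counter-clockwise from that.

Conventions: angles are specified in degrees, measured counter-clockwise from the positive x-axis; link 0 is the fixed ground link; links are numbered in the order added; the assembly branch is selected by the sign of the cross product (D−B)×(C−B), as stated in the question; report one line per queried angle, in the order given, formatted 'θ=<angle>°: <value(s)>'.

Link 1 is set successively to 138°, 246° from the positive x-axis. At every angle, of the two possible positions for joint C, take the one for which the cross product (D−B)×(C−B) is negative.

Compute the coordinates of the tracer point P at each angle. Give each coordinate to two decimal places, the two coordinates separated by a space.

A=(0,0), D=(4.00,0)
θ=138°: B = A + 2.00·(cos138°, sin138°) = (-1.4863, 1.3383)
θ=138°: |BD| = 5.6472
θ=138°: circle(B,8.00) ∩ circle(D,10.00): a=-0.3639, h=7.9917
θ=138°:   candidates: C₊=(0.0541,9.1886) cross=45.130; C₋=(-3.7337,-6.3396) cross=-45.130
θ=138°:   branch - wants cross < 0 → take C=(-3.7337,-6.3396) (cross=-45.130)
θ=138°: ex = (C−B)/|BC| = (-0.2809,-0.9597); ey = (0.9597,-0.2809)
θ=138°: P = B + -1.79·ex + -2.63·ey = (-3.5075,3.7950)
θ=246°: B = A + 2.00·(cos246°, sin246°) = (-0.8135, -1.8271)
θ=246°: |BD| = 5.1486
θ=246°: circle(B,8.00) ∩ circle(D,10.00): a=-0.9218, h=7.9467
θ=246°:   candidates: C₊=(-4.4954,5.2753) cross=40.914; C₋=(1.1448,-9.5837) cross=-40.914
θ=246°:   branch - wants cross < 0 → take C=(1.1448,-9.5837) (cross=-40.914)
θ=246°: ex = (C−B)/|BC| = (0.2448,-0.9696); ey = (0.9696,0.2448)
θ=246°: P = B + -1.79·ex + -2.63·ey = (-3.8016,-0.7353)

θ=138°: -3.51 3.80
θ=246°: -3.80 -0.74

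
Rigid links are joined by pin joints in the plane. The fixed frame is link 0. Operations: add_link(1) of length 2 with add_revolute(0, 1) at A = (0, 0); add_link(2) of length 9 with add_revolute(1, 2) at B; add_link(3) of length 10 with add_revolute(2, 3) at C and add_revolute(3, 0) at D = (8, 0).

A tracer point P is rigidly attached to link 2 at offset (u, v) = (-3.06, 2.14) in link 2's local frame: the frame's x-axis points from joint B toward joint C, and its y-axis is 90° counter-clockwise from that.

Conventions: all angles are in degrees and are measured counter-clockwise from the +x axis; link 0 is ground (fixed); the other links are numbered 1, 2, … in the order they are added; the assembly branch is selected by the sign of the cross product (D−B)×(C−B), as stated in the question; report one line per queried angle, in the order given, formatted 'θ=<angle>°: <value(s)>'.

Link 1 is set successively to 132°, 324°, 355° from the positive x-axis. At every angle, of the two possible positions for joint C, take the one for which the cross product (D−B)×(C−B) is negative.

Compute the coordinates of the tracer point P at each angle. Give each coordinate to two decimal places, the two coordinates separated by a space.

A=(0,0), D=(8.00,0)
θ=132°: B = A + 2.00·(cos132°, sin132°) = (-1.3383, 1.4863)
θ=132°: |BD| = 9.4558
θ=132°: circle(B,9.00) ∩ circle(D,10.00): a=3.7232, h=8.1938
θ=132°:   candidates: C₊=(3.6266,8.9930) cross=77.478; C₋=(1.0508,-7.1908) cross=-77.478
θ=132°:   branch - wants cross < 0 → take C=(1.0508,-7.1908) (cross=-77.478)
θ=132°: ex = (C−B)/|BC| = (0.2654,-0.9641); ey = (0.9641,0.2654)
θ=132°: P = B + -3.06·ex + 2.14·ey = (-0.0873,5.0046)
θ=324°: B = A + 2.00·(cos324°, sin324°) = (1.6180, -1.1756)
θ=324°: |BD| = 6.4893
θ=324°: circle(B,9.00) ∩ circle(D,10.00): a=1.7807, h=8.8221
θ=324°:   candidates: C₊=(1.7711,7.8231) cross=57.249; C₋=(4.9675,-9.5291) cross=-57.249
θ=324°:   branch - wants cross < 0 → take C=(4.9675,-9.5291) (cross=-57.249)
θ=324°: ex = (C−B)/|BC| = (0.3722,-0.9282); ey = (0.9282,0.3722)
θ=324°: P = B + -3.06·ex + 2.14·ey = (2.4655,2.4610)
θ=355°: B = A + 2.00·(cos355°, sin355°) = (1.9924, -0.1743)
θ=355°: |BD| = 6.0101
θ=355°: circle(B,9.00) ∩ circle(D,10.00): a=1.4244, h=8.8866
θ=355°:   candidates: C₊=(3.1585,8.7498) cross=53.409; C₋=(3.6739,-9.0158) cross=-53.409
θ=355°:   branch - wants cross < 0 → take C=(3.6739,-9.0158) (cross=-53.409)
θ=355°: ex = (C−B)/|BC| = (0.1868,-0.9824); ey = (0.9824,0.1868)
θ=355°: P = B + -3.06·ex + 2.14·ey = (3.5230,3.2316)

θ=132°: -0.09 5.00
θ=324°: 2.47 2.46
θ=355°: 3.52 3.23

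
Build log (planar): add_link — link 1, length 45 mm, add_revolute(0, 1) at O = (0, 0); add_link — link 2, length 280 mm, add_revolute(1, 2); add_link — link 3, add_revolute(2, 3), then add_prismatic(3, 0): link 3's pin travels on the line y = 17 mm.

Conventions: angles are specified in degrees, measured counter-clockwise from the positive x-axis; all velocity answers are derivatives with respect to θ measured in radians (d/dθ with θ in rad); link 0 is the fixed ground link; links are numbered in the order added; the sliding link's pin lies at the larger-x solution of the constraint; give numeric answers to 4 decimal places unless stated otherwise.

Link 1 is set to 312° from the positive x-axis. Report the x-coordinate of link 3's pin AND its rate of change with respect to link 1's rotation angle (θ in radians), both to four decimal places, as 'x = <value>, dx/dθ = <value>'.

geometry: r = 45 mm, L = 280 mm, e = 17 mm
crank pin P = (r cos θ, r sin θ) = (30.110877, -33.441517)
h = r sin θ − e = -33.441517 − 17 = -50.441517
x = r cos θ + √(L² − h²) = 30.110877 + 275.419050 = 305.529928
dx/dθ = −r sin θ − h·r cos θ/√(L² − h²) (θ in radians; h = -50.441517) = 38.956162

x = 305.5299, dx/dθ = 38.9562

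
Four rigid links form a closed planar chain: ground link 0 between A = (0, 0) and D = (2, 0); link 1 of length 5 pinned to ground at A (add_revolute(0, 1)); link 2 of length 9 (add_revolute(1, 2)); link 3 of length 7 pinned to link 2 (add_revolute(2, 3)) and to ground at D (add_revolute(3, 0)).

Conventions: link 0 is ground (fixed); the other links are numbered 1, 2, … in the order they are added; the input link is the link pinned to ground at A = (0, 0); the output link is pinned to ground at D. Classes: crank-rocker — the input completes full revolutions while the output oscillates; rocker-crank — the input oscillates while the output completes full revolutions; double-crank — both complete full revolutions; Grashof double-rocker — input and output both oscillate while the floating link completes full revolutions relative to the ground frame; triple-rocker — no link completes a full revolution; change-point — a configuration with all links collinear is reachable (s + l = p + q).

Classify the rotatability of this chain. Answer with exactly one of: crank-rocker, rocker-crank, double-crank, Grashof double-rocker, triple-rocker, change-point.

lengths: ground=2, input=5, coupler=9, output=7
sorted: s=2 (shortest), l=9 (longest), p+q=12
s + l = 11 vs p + q = 12
s + l < p + q (Grashof) with shortest = ground link → double-crank

double-crank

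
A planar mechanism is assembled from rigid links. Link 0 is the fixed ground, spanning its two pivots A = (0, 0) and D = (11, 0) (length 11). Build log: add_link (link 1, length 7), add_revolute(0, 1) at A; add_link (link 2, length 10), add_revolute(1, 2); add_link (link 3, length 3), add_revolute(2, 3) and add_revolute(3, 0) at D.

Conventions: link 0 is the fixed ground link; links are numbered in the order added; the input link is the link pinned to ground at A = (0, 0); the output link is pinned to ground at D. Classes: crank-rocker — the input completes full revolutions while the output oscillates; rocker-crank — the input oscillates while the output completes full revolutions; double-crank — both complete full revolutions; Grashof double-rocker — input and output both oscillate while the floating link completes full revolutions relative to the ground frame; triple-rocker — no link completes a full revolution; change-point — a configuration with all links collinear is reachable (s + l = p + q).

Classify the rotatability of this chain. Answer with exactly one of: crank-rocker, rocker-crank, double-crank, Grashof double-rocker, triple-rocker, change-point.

lengths: ground=11, input=7, coupler=10, output=3
sorted: s=3 (shortest), l=11 (longest), p+q=17
s + l = 14 vs p + q = 17
s + l < p + q (Grashof) with shortest = output link → rocker-crank

rocker-crank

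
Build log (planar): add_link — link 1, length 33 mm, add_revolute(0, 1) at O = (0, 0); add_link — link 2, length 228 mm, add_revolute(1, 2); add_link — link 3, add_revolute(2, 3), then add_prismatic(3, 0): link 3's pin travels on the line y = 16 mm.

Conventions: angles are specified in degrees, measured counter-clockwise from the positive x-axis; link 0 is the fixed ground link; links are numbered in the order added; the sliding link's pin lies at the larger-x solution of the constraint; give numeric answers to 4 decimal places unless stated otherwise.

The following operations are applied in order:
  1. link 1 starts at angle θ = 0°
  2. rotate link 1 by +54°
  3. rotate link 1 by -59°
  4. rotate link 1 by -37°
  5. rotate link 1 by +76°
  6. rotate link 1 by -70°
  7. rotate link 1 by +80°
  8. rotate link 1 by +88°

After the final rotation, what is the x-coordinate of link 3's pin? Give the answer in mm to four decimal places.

geometry: r = 33 mm, L = 228 mm, e = 16 mm; θ starts at 0°
rotate link 1 by +54°: θ ← 0° +54° = 54°
rotate link 1 by -59°: θ ← 54° -59° = -5°
rotate link 1 by -37°: θ ← -5° -37° = -42°
rotate link 1 by +76°: θ ← -42° +76° = 34°
rotate link 1 by -70°: θ ← 34° -70° = -36°
rotate link 1 by +80°: θ ← -36° +80° = 44°
rotate link 1 by +88°: θ ← 44° +88° = 132°
crank pin P = (r cos θ, r sin θ) = (-22.081310, 24.523779)
h = r sin θ − e = 24.523779 − 16 = 8.523779
x = r cos θ + √(L² − h²) = -22.081310 + 227.840614 = 205.759304

205.7593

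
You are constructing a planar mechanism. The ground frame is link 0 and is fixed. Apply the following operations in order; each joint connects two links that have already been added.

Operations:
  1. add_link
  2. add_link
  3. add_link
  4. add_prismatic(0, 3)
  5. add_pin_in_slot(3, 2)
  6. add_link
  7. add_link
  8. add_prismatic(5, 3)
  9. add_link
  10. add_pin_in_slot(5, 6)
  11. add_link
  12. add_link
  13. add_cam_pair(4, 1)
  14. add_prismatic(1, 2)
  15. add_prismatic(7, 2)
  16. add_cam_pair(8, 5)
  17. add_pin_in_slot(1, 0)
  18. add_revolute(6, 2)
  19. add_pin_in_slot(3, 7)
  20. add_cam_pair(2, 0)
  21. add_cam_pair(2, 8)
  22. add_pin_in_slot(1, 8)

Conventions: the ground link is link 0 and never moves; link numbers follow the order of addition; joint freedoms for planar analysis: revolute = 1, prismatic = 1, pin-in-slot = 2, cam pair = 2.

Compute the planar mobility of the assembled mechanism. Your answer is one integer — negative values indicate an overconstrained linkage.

L=1 J1=0 J2=0
add link → L=2 J1=0 J2=0
add link → L=3 J1=0 J2=0
add link → L=4 J1=0 J2=0
P@0,3 dof=1 J1 → L=4 J1=1 J2=0
PS@3,2 dof=2 J2 → L=4 J1=1 J2=1
add link → L=5 J1=1 J2=1
add link → L=6 J1=1 J2=1
P@5,3 dof=1 J1 → L=6 J1=2 J2=1
add link → L=7 J1=2 J2=1
PS@5,6 dof=2 J2 → L=7 J1=2 J2=2
add link → L=8 J1=2 J2=2
add link → L=9 J1=2 J2=2
C@4,1 dof=2 J2 → L=9 J1=2 J2=3
P@1,2 dof=1 J1 → L=9 J1=3 J2=3
P@7,2 dof=1 J1 → L=9 J1=4 J2=3
C@8,5 dof=2 J2 → L=9 J1=4 J2=4
PS@1,0 dof=2 J2 → L=9 J1=4 J2=5
R@6,2 dof=1 J1 → L=9 J1=5 J2=5
PS@3,7 dof=2 J2 → L=9 J1=5 J2=6
C@2,0 dof=2 J2 → L=9 J1=5 J2=7
C@2,8 dof=2 J2 → L=9 J1=5 J2=8
PS@1,8 dof=2 J2 → L=9 J1=5 J2=9
M=3(L−1)−2J1−J2=3·8−2·5−9=5

M = 5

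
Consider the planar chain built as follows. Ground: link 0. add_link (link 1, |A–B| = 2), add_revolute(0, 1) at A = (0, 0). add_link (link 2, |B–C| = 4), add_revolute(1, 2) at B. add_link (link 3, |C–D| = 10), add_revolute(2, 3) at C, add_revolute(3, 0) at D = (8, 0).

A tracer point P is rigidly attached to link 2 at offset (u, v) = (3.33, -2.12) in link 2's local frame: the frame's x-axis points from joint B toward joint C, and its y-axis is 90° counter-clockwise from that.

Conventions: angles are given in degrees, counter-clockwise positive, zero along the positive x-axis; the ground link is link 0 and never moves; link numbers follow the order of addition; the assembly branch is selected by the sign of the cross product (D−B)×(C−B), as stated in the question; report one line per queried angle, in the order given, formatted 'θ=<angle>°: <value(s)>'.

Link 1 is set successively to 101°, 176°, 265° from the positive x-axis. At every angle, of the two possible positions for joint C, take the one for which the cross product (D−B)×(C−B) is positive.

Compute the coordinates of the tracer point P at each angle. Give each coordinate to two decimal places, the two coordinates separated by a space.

A=(0,0), D=(8.00,0)
θ=101°: B = A + 2.00·(cos101°, sin101°) = (-0.3816, 1.9633)
θ=101°: |BD| = 8.6085
θ=101°: circle(B,4.00) ∩ circle(D,10.00): a=-0.5747, h=3.9585
θ=101°:   candidates: C₊=(-0.0384,5.9485) cross=34.077; C₋=(-1.8439,-1.7599) cross=-34.077
θ=101°:   branch + wants cross > 0 → take C=(-0.0384,5.9485) (cross=34.077)
θ=101°: ex = (C−B)/|BC| = (0.0858,0.9963); ey = (-0.9963,0.0858)
θ=101°: P = B + 3.33·ex + -2.12·ey = (2.0163,5.0990)
θ=176°: B = A + 2.00·(cos176°, sin176°) = (-1.9951, 0.1395)
θ=176°: |BD| = 9.9961
θ=176°: circle(B,4.00) ∩ circle(D,10.00): a=0.7964, h=3.9199
θ=176°:   candidates: C₊=(-1.1441,4.0479) cross=39.184; C₋=(-1.2535,-3.7911) cross=-39.184
θ=176°:   branch + wants cross > 0 → take C=(-1.1441,4.0479) (cross=39.184)
θ=176°: ex = (C−B)/|BC| = (0.2128,0.9771); ey = (-0.9771,0.2128)
θ=176°: P = B + 3.33·ex + -2.12·ey = (0.7848,2.9422)
θ=265°: B = A + 2.00·(cos265°, sin265°) = (-0.1743, -1.9924)
θ=265°: |BD| = 8.4136
θ=265°: circle(B,4.00) ∩ circle(D,10.00): a=-0.7851, h=3.9222
θ=265°:   candidates: C₊=(-1.8659,1.6323) cross=33.000; C₋=(-0.0083,-5.9889) cross=-33.000
θ=265°:   branch + wants cross > 0 → take C=(-1.8659,1.6323) (cross=33.000)
θ=265°: ex = (C−B)/|BC| = (-0.4229,0.9062); ey = (-0.9062,-0.4229)
θ=265°: P = B + 3.33·ex + -2.12·ey = (0.3386,1.9217)

θ=101°: 2.02 5.10
θ=176°: 0.78 2.94
θ=265°: 0.34 1.92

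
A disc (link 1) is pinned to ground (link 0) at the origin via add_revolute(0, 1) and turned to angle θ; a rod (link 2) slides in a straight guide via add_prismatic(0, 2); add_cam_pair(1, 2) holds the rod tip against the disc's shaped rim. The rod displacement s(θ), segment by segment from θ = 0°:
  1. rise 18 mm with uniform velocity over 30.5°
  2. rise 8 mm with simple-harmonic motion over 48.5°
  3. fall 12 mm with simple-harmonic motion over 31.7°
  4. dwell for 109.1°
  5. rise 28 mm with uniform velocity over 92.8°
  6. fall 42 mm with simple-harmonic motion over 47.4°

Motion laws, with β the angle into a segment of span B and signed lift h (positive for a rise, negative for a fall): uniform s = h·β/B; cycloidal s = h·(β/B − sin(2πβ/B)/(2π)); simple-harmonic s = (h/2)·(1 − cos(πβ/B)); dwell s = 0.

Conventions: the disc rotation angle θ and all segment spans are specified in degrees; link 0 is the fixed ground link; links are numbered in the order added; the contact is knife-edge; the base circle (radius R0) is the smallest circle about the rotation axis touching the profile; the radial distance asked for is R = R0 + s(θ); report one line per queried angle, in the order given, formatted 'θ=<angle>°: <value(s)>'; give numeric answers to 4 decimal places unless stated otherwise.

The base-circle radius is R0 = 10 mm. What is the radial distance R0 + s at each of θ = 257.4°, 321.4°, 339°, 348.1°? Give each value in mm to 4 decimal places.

segment 1 (0° to 30.5°, uniform, h = 18) is passed completely: s = 0.0000 + (18) = 18.0000
segment 2 (30.5° to 79°, simple-harmonic, h = 8) is passed completely: s = 18.0000 + (8) = 26.0000
segment 3 (79° to 110.7°, simple-harmonic, h = -12) is passed completely: s = 26.0000 + (-12) = 14.0000
segment 4 (110.7° to 219.8°, dwell): s unchanged at 14.0000
θ = 257.4° falls in segment 5 (219.8° to 312.6°, uniform, h = 28): β = 257.4 − 219.8 = 37.6°, B = 92.8°; Δs = 28·37.6/92.8 = 11.3448; s = 14.0000 + 11.3448 = 25.3448
segment 5 (219.8° to 312.6°, uniform, h = 28) is passed completely: s = 14.0000 + (28) = 42.0000
θ = 321.4° falls in segment 6 (312.6° to 360°, simple-harmonic, h = -42): β = 321.4 − 312.6 = 8.8°, B = 47.4°; Δs = -42/2·(1 − cos(π·0.1857)) = -3.4718; s = 42.0000 − 3.4718 = 38.5282
θ = 339° falls in segment 6 (312.6° to 360°, simple-harmonic, h = -42): β = 339 − 312.6 = 26.4°, B = 47.4°; Δs = -42/2·(1 − cos(π·0.5570)) = -24.7380; s = 42.0000 − 24.7380 = 17.2620
θ = 348.1° falls in segment 6 (312.6° to 360°, simple-harmonic, h = -42): β = 348.1 − 312.6 = 35.5°, B = 47.4°; Δs = -42/2·(1 − cos(π·0.7489)) = -35.8000; s = 42.0000 − 35.8000 = 6.2000
θ=257.4°: R = R0 + s = 10 + 25.3448 = 35.3448
θ=321.4°: R = R0 + s = 10 + 38.5282 = 48.5282
θ=339°: R = R0 + s = 10 + 17.2620 = 27.2620
θ=348.1°: R = R0 + s = 10 + 6.2000 = 16.2000

θ=257.4°: 35.3448
θ=321.4°: 48.5282
θ=339°: 27.2620
θ=348.1°: 16.2000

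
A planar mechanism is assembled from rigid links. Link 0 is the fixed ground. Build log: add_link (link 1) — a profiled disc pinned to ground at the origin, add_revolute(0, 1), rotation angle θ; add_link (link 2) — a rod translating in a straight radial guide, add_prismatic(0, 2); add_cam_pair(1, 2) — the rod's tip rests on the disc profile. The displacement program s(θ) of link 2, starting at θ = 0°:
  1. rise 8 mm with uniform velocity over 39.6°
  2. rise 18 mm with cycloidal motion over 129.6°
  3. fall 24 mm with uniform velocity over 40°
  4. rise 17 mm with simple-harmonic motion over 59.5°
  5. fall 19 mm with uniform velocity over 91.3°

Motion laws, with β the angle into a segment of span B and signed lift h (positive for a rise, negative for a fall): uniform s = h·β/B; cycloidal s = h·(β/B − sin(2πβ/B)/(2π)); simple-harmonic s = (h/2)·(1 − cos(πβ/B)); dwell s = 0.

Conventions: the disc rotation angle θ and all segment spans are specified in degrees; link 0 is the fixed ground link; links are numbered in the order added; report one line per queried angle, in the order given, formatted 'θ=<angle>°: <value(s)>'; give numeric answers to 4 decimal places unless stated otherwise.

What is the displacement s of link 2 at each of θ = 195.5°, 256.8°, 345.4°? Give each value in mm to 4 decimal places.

seg 1 [0°–39.6°] uniform, h=8: full span → s += 8 → s = 8.0000
seg 2 [39.6°–169.2°] cycloidal, h=18: full span → s += 18 → s = 26.0000
seg 3 [169.2°–209.2°] uniform, h=-24: θ=195.5° here. β=26.3, B=40. -24·26.3/40 = -15.7800 → s = 10.2200
seg 3 [169.2°–209.2°] uniform, h=-24: full span → s += -24 → s = 2.0000
seg 4 [209.2°–268.7°] simple-harmonic, h=17: θ=256.8° here. β=47.6, B=59.5. 17/2·(1 − cos(π·0.8000)) = 15.3766 → s = 17.3766
seg 4 [209.2°–268.7°] simple-harmonic, h=17: full span → s += 17 → s = 19.0000
seg 5 [268.7°–360°] uniform, h=-19: θ=345.4° here. β=76.7, B=91.3. -19·76.7/91.3 = -15.9617 → s = 3.0383

θ=195.5°: 10.2200
θ=256.8°: 17.3766
θ=345.4°: 3.0383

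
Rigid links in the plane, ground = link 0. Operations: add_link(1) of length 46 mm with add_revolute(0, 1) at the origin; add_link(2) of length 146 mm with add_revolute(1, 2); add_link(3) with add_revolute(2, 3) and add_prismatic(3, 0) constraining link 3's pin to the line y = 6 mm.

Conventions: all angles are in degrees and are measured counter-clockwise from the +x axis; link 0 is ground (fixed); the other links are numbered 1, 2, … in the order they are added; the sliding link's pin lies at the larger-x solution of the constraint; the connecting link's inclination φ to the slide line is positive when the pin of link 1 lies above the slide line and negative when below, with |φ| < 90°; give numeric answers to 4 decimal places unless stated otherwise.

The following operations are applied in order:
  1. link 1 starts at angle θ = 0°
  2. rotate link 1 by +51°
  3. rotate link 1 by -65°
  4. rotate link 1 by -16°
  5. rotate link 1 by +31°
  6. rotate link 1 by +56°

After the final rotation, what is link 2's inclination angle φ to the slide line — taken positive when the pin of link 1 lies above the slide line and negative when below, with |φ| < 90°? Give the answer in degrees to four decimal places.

geometry: r = 46 mm, L = 146 mm, e = 6 mm; θ starts at 0°
rotate link 1 by +51°: θ ← 0° +51° = 51°
rotate link 1 by -65°: θ ← 51° -65° = -14°
rotate link 1 by -16°: θ ← -14° -16° = -30°
rotate link 1 by +31°: θ ← -30° +31° = 1°
rotate link 1 by +56°: θ ← 1° +56° = 57°
h = r sin θ − e = 38.578846 − 6 = 32.578846
sin φ = h / L = 32.578846 / 146 = 0.22314278
φ = arcsin(0.22314278) = 12.893691°

12.8937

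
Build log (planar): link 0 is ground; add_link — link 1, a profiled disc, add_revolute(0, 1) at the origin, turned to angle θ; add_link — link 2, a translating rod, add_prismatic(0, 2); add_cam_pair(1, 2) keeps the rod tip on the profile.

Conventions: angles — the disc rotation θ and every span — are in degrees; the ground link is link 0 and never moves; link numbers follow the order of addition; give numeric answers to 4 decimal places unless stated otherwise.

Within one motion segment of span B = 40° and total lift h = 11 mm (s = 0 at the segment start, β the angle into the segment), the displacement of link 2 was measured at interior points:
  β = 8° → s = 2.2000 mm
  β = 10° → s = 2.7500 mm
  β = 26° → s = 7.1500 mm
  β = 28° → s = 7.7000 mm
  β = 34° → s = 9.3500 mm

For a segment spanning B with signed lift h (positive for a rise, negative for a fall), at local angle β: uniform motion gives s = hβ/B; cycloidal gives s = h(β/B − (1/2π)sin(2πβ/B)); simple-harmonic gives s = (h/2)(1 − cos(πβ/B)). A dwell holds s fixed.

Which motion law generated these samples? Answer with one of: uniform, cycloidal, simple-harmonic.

candidates at β/B = r: uniform s = h·r (linear in β); cycloidal s = h·(r − sin(2πr)/(2π)); simple-harmonic s = (h/2)(1 − cos(πr))
β=8°: printed 2.2000 | uniform 2.2000, cycloidal 0.5350, simple-harmonic 1.0504
β=10°: printed 2.7500 | uniform 2.7500, cycloidal 0.9993, simple-harmonic 1.6109
β=26°: printed 7.1500 | uniform 7.1500, cycloidal 8.5663, simple-harmonic 7.9969
β=28°: printed 7.7000 | uniform 7.7000, cycloidal 9.3650, simple-harmonic 8.7328
β=34°: printed 9.3500 | uniform 9.3500, cycloidal 10.7663, simple-harmonic 10.4005
only one law matches every sample → uniform

uniform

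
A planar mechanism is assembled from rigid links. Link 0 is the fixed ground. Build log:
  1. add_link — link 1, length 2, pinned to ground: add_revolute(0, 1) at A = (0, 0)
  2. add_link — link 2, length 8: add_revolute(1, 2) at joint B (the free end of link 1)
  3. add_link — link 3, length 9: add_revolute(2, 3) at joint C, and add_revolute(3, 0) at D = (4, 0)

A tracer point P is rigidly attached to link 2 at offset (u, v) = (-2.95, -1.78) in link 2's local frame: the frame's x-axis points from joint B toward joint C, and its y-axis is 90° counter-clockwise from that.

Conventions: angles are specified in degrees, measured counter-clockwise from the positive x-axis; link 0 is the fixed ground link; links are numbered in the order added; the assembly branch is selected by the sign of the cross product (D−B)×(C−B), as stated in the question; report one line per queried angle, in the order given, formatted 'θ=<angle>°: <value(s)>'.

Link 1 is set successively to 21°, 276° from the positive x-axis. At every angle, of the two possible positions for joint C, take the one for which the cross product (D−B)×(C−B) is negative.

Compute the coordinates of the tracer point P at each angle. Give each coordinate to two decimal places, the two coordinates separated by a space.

A=(0,0), D=(4.00,0)
θ=21°: B = A + 2.00·(cos21°, sin21°) = (1.8672, 0.7167)
θ=21°: |BD| = 2.2500
θ=21°: circle(B,8.00) ∩ circle(D,9.00): a=-2.6527, h=7.5474
θ=21°:   candidates: C₊=(1.7568,8.7160) cross=16.982; C₋=(-3.0515,-5.5925) cross=-16.982
θ=21°:   branch - wants cross < 0 → take C=(-3.0515,-5.5925) (cross=-16.982)
θ=21°: ex = (C−B)/|BC| = (-0.6148,-0.7887); ey = (0.7887,-0.6148)
θ=21°: P = B + -2.95·ex + -1.78·ey = (2.2771,4.1377)
θ=276°: B = A + 2.00·(cos276°, sin276°) = (0.2091, -1.9890)
θ=276°: |BD| = 4.2811
θ=276°: circle(B,8.00) ∩ circle(D,9.00): a=0.1550, h=7.9985
θ=276°:   candidates: C₊=(-3.3699,5.1658) cross=34.242; C₋=(4.0626,-8.9998) cross=-34.242
θ=276°:   branch - wants cross < 0 → take C=(4.0626,-8.9998) (cross=-34.242)
θ=276°: ex = (C−B)/|BC| = (0.4817,-0.8763); ey = (0.8763,0.4817)
θ=276°: P = B + -2.95·ex + -1.78·ey = (-2.7718,-0.2612)

θ=21°: 2.28 4.14
θ=276°: -2.77 -0.26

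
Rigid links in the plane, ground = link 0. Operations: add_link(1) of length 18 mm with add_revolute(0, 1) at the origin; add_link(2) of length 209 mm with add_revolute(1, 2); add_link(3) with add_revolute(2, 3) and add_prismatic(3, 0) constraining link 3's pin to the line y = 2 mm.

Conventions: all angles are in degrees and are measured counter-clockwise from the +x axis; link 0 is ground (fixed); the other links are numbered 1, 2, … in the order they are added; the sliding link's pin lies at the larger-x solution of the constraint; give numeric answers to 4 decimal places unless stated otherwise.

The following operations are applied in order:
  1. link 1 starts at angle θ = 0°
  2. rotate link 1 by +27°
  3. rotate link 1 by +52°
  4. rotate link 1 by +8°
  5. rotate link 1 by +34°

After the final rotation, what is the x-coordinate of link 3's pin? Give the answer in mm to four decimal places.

geometry: r = 18 mm, L = 209 mm, e = 2 mm; θ starts at 0°
rotate link 1 by +27°: θ ← 0° +27° = 27°
rotate link 1 by +52°: θ ← 27° +52° = 79°
rotate link 1 by +8°: θ ← 79° +8° = 87°
rotate link 1 by +34°: θ ← 87° +34° = 121°
crank pin P = (r cos θ, r sin θ) = (-9.270685, 15.429011)
h = r sin θ − e = 15.429011 − 2 = 13.429011
x = r cos θ + √(L² − h²) = -9.270685 + 208.568122 = 199.297437

199.2974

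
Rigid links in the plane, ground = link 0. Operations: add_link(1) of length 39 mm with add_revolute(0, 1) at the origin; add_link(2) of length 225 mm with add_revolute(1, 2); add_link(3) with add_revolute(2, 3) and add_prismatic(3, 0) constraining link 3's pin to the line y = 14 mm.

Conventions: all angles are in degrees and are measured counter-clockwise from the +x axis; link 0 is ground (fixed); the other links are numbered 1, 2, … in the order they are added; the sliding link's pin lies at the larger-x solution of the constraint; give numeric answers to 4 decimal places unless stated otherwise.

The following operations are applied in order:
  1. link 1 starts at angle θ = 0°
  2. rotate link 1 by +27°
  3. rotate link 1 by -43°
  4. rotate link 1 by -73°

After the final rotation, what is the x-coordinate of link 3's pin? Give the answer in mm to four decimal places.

geometry: r = 39 mm, L = 225 mm, e = 14 mm; θ starts at 0°
rotate link 1 by +27°: θ ← 0° +27° = 27°
rotate link 1 by -43°: θ ← 27° -43° = -16°
rotate link 1 by -73°: θ ← -16° -73° = -89°
crank pin P = (r cos θ, r sin θ) = (0.680644, -38.994060)
h = r sin θ − e = -38.994060 − 14 = -52.994060
x = r cos θ + √(L² − h²) = 0.680644 + 218.670139 = 219.350783

219.3508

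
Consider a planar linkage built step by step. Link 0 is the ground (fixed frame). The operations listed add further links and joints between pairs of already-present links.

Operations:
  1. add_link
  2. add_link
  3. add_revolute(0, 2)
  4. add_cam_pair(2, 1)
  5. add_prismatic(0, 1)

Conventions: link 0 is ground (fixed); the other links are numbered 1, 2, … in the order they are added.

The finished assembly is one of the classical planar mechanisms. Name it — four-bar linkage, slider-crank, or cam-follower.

links: 3 (incl. ground); joints: 1 revolute, 1 prismatic, 1 higher (cam) pair, forming one closed loop
3 links, revolute + prismatic + higher pair in one loop → cam-follower

cam-follower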